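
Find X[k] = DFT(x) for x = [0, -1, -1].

X[k] = Σ(n=0 to 2) x[n] · ω_3^(nk)
where ω_3 = e^(-2πi/3)

Computing each X[k]:
X[0] = -2
X[1] = 1
X[2] = 1

X = [-2, 1, 1]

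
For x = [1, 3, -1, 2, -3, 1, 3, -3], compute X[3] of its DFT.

X[3] = Σ(n=0 to 7) x[n] · ω_8^(3n) where ω_8 = e^(-2πi/8)
= (1)·ω_8^0 + (3)·ω_8^3 + (-1)·ω_8^6 + (2)·ω_8^9 + (-3)·ω_8^12 + (1)·ω_8^15 + (3)·ω_8^18 + (-3)·ω_8^21

X[3] = 6.1213-8.9497i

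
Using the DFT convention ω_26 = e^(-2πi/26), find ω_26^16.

ω_26^16 = e^(-2πi·16/26)
= cos(-2π·16/26) + i·sin(-2π·16/26)
= cos(-32π/26) + i·sin(-32π/26)

ω_26^16 = cos(-32π/26) + i·sin(-32π/26) = -0.7485+0.6631i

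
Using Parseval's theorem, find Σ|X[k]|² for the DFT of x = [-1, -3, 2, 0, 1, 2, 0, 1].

Parseval: Σ|x[n]|² = (1/N)Σ|X[k]|², so Σ|X[k]|² = N·Σ|x[n]|² = 8·20.0000

Σ|X[k]|² = N·Σ|x[n]|² = 8·20.0000 = 160.0000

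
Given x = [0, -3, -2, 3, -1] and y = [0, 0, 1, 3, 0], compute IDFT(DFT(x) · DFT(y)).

(x ⊛ y)[n] = Σ(m=0 to 4) x[m] · y[(n-m) mod 5]

Computing each output sample:
(x ⊛ y)[0] = -3
(x ⊛ y)[1] = 8
(x ⊛ y)[2] = -3
(x ⊛ y)[3] = -3
(x ⊛ y)[4] = -11

x ⊛ y = [-3, 8, -3, -3, -11]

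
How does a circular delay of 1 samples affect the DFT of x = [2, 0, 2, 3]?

Time shift by 1: X_shifted[k] = ω_4^(1k) · X[k]
Shifted x = [3, 2, 0, 2]

DFT(x[n-1]) = [7, 3, -1, 3]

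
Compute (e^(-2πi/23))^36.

Since ω_23^23 = 1, powers reduce modulo 23.
36 mod 23 = 13
So ω_23^36 = ω_23^13 = e^(-2πi·13/23)

ω_23^36 = ω_23^13 = -0.9172+0.3984i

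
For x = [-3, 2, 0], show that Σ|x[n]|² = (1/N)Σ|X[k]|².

Time domain:
Σ|x[n]|² = |-3|² + |2|² + |0|² = 13.0000

Frequency domain:
(1/3)Σ|X[k]|² = (1/3)(|-1|² + |-4.0000-1.7321i|² + |-4.0000+1.7321i|²) = (1/3)·39.0000 = 13.0000

Both sides agree, confirming Parseval's theorem.

Σ|x[n]|² = (1/N)Σ|X[k]|² = 13.0000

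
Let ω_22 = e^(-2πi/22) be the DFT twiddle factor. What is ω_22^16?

ω_22^16 = e^(-2πi·16/22)
= cos(-2π·16/22) + i·sin(-2π·16/22)
= cos(-32π/22) + i·sin(-32π/22)

ω_22^16 = cos(-32π/22) + i·sin(-32π/22) = -0.1423+0.9898i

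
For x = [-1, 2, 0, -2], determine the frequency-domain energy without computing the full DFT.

Parseval: Σ|x[n]|² = (1/N)Σ|X[k]|², so Σ|X[k]|² = N·Σ|x[n]|² = 4·9.0000

Σ|X[k]|² = N·Σ|x[n]|² = 4·9.0000 = 36.0000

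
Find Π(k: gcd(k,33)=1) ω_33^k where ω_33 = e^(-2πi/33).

The primitive 33rd roots of unity are ω_33^k for k coprime to 33: k ∈ {1, 2, 4, 5, 7, 8, 10, 13, 14, 16, 17, 19, 20, 23, 25, 26, 28, 29, 31, 32}
Their product equals the constant term of the cyclotomic polynomial Φ_33(x) up to sign.
For n ≥ 3, the product of all primitive nth roots of unity is 1. (For n=1 it is 1; for n=2 it is -1.)

1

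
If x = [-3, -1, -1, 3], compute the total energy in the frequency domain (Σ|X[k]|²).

Parseval: Σ|x[n]|² = (1/N)Σ|X[k]|², so Σ|X[k]|² = N·Σ|x[n]|² = 4·20.0000

Σ|X[k]|² = N·Σ|x[n]|² = 4·20.0000 = 80.0000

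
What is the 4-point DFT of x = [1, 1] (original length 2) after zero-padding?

Original 2-point DFT: [2, 0]
Zero-padded 4-point DFT provides frequency interpolation.

DFT_4([x, 0, ...]) = [2, 1-1i, 0, 1+1i]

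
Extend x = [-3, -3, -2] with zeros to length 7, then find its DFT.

Original 3-point DFT: [-8, -0.5000+0.8660i, -0.5000-0.8660i]
Zero-padded 7-point DFT provides frequency interpolation.

DFT_7([x, 0, ...]) = [-8, -4.4254+4.2954i, -0.5305+2.0570i, -1.5441-0.2620i, -1.5441+0.2620i, -0.5305-2.0570i, -4.4254-4.2954i]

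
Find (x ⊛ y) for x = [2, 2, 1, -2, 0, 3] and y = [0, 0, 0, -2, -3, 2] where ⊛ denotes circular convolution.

(x ⊛ y)[n] = Σ(m=0 to 5) x[m] · y[(n-m) mod 6]

Computing each output sample:
(x ⊛ y)[0] = 5
(x ⊛ y)[1] = 8
(x ⊛ y)[2] = -10
(x ⊛ y)[3] = -13
(x ⊛ y)[4] = -4
(x ⊛ y)[5] = -4

x ⊛ y = [5, 8, -10, -13, -4, -4]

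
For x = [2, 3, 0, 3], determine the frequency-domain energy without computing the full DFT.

Parseval: Σ|x[n]|² = (1/N)Σ|X[k]|², so Σ|X[k]|² = N·Σ|x[n]|² = 4·22.0000

Σ|X[k]|² = N·Σ|x[n]|² = 4·22.0000 = 88.0000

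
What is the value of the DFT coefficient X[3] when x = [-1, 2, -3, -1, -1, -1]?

X[3] = Σ(n=0 to 5) x[n] · ω_6^(3n) where ω_6 = e^(-2πi/6)
= (-1)·ω_6^0 + (2)·ω_6^3 + (-3)·ω_6^6 + (-1)·ω_6^9 + (-1)·ω_6^12 + (-1)·ω_6^15

X[3] = -5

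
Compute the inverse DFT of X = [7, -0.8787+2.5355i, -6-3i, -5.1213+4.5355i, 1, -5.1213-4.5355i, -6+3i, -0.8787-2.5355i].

x[n] = (1/8) Σ(k=0 to 7) X[k] · e^(2πikn/8)

Computing each x[n]:
x[0] = -2
x[1] = 1
x[2] = 3
x[3] = -2
x[4] = 1
x[5] = 2
x[6] = 2
x[7] = 2

x = [-2, 1, 3, -2, 1, 2, 2, 2]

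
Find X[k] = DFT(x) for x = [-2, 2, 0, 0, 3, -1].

X[k] = Σ(n=0 to 5) x[n] · ω_6^(nk)
where ω_6 = e^(-2πi/6)

Computing each X[k]:
X[0] = 2
X[1] = -3
X[2] = -4.0000-5.1962i
X[3] = 0
X[4] = -4.0000+5.1962i
X[5] = -3

X = [2, -3, -4.0000-5.1962i, 0, -4.0000+5.1962i, -3]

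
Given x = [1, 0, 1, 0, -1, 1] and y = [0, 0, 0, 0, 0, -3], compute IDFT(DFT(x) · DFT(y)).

(x ⊛ y)[n] = Σ(m=0 to 5) x[m] · y[(n-m) mod 6]

Computing each output sample:
(x ⊛ y)[0] = 0
(x ⊛ y)[1] = -3
(x ⊛ y)[2] = 0
(x ⊛ y)[3] = 3
(x ⊛ y)[4] = -3
(x ⊛ y)[5] = -3

x ⊛ y = [0, -3, 0, 3, -3, -3]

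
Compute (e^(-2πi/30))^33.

Since ω_30^30 = 1, powers reduce modulo 30.
33 mod 30 = 3
So ω_30^33 = ω_30^3 = e^(-2πi·3/30)

ω_30^33 = ω_30^3 = 0.8090-0.5878i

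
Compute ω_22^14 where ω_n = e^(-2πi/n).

ω_22^14 = e^(-2πi·14/22)
= cos(-2π·14/22) + i·sin(-2π·14/22)
= cos(-28π/22) + i·sin(-28π/22)

ω_22^14 = cos(-28π/22) + i·sin(-28π/22) = -0.6549+0.7557i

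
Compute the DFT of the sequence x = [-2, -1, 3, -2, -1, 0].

X[k] = Σ(n=0 to 5) x[n] · ω_6^(nk)
where ω_6 = e^(-2πi/6)

Computing each X[k]:
X[0] = -3
X[1] = -1.5000-2.5981i
X[2] = -4.5000+4.3301i
X[3] = 3
X[4] = -4.5000-4.3301i
X[5] = -1.5000+2.5981i

X = [-3, -1.5000-2.5981i, -4.5000+4.3301i, 3, -4.5000-4.3301i, -1.5000+2.5981i]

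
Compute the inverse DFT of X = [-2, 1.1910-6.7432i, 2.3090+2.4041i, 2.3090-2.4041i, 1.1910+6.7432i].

x[n] = (1/5) Σ(k=0 to 4) X[k] · e^(2πikn/5)

Computing each x[n]:
x[0] = 1
x[1] = 1
x[2] = 2
x[3] = -3
x[4] = -3

x = [1, 1, 2, -3, -3]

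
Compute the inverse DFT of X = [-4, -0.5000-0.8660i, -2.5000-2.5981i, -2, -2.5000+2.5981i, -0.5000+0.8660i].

x[n] = (1/6) Σ(k=0 to 5) X[k] · e^(2πikn/6)

Computing each x[n]:
x[0] = -2
x[1] = 1
x[2] = -1
x[3] = -1
x[4] = 0
x[5] = -1

x = [-2, 1, -1, -1, 0, -1]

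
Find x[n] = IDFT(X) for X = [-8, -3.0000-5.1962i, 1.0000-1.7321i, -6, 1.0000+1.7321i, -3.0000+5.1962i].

x[n] = (1/6) Σ(k=0 to 5) X[k] · e^(2πikn/6)

Computing each x[n]:
x[0] = -3
x[1] = 1
x[2] = -1
x[3] = 1
x[4] = -3
x[5] = -3

x = [-3, 1, -1, 1, -3, -3]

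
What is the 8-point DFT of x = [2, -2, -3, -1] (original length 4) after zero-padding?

Original 4-point DFT: [-4, 5+1i, 2, 5-1i]
Zero-padded 8-point DFT provides frequency interpolation.

DFT_8([x, 0, ...]) = [-4, 1.2929+5.1213i, 5+1i, 2.7071-0.8787i, 2, 2.7071+0.8787i, 5-1i, 1.2929-5.1213i]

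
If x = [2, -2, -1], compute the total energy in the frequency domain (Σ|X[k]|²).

Parseval: Σ|x[n]|² = (1/N)Σ|X[k]|², so Σ|X[k]|² = N·Σ|x[n]|² = 3·9.0000

Σ|X[k]|² = N·Σ|x[n]|² = 3·9.0000 = 27.0000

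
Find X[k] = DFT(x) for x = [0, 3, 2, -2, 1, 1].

X[k] = Σ(n=0 to 5) x[n] · ω_6^(nk)
where ω_6 = e^(-2πi/6)

Computing each X[k]:
X[0] = 5
X[1] = 2.5000-2.5981i
X[2] = -5.5000-0.8660i
X[3] = 1
X[4] = -5.5000+0.8660i
X[5] = 2.5000+2.5981i

X = [5, 2.5000-2.5981i, -5.5000-0.8660i, 1, -5.5000+0.8660i, 2.5000+2.5981i]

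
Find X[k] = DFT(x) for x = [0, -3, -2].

X[k] = Σ(n=0 to 2) x[n] · ω_3^(nk)
where ω_3 = e^(-2πi/3)

Computing each X[k]:
X[0] = -5
X[1] = 2.5000+0.8660i
X[2] = 2.5000-0.8660i

X = [-5, 2.5000+0.8660i, 2.5000-0.8660i]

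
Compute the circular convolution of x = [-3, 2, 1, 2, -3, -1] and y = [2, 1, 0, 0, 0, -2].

(x ⊛ y)[n] = Σ(m=0 to 5) x[m] · y[(n-m) mod 6]

Computing each output sample:
(x ⊛ y)[0] = -11
(x ⊛ y)[1] = -1
(x ⊛ y)[2] = 0
(x ⊛ y)[3] = 11
(x ⊛ y)[4] = -2
(x ⊛ y)[5] = 1

x ⊛ y = [-11, -1, 0, 11, -2, 1]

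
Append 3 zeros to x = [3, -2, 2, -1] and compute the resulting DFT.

Original 4-point DFT: [2, 1+1i, 8, 1-1i]
Zero-padded 7-point DFT provides frequency interpolation.

DFT_7([x, 0, ...]) = [2, 2.2089+0.0477i, 1.0196+2.0358i, 6.2714+3.4064i, 6.2714-3.4064i, 1.0196-2.0358i, 2.2089-0.0477i]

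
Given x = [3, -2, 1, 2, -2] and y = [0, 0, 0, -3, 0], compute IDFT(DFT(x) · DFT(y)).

(x ⊛ y)[n] = Σ(m=0 to 4) x[m] · y[(n-m) mod 5]

Computing each output sample:
(x ⊛ y)[0] = -3
(x ⊛ y)[1] = -6
(x ⊛ y)[2] = 6
(x ⊛ y)[3] = -9
(x ⊛ y)[4] = 6

x ⊛ y = [-3, -6, 6, -9, 6]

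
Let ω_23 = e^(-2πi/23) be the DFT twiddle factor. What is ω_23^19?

ω_23^19 = e^(-2πi·19/23)
= cos(-2π·19/23) + i·sin(-2π·19/23)
= cos(-38π/23) + i·sin(-38π/23)

ω_23^19 = cos(-38π/23) + i·sin(-38π/23) = 0.4601+0.8879i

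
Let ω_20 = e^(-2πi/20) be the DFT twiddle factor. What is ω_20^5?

ω_20^5 = e^(-2πi·5/20)
= cos(-2π·5/20) + i·sin(-2π·5/20)
= cos(-10π/20) + i·sin(-10π/20)

ω_20^5 = cos(-10π/20) + i·sin(-10π/20) = -1i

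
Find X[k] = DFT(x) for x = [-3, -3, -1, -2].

X[k] = Σ(n=0 to 3) x[n] · ω_4^(nk)
where ω_4 = e^(-2πi/4)

Computing each X[k]:
X[0] = -9
X[1] = -2+1i
X[2] = 1
X[3] = -2-1i

X = [-9, -2+1i, 1, -2-1i]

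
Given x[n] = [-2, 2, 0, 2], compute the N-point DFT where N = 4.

X[k] = Σ(n=0 to 3) x[n] · ω_4^(nk)
where ω_4 = e^(-2πi/4)

Computing each X[k]:
X[0] = 2
X[1] = -2
X[2] = -6
X[3] = -2

X = [2, -2, -6, -2]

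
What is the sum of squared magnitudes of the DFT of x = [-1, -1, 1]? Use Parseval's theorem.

Parseval: Σ|x[n]|² = (1/N)Σ|X[k]|², so Σ|X[k]|² = N·Σ|x[n]|² = 3·3.0000

Σ|X[k]|² = N·Σ|x[n]|² = 3·3.0000 = 9.0000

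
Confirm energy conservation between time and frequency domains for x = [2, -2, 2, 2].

Time domain:
Σ|x[n]|² = |2|² + |-2|² + |2|² + |2|² = 16.0000

Frequency domain:
(1/4)Σ|X[k]|² = (1/4)(|4|² + |4i|² + |4|² + |-4i|²) = (1/4)·64.0000 = 16.0000

Both sides agree, confirming Parseval's theorem.

Σ|x[n]|² = (1/N)Σ|X[k]|² = 16.0000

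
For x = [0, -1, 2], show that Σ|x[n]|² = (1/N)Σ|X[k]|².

Time domain:
Σ|x[n]|² = |0|² + |-1|² + |2|² = 5.0000

Frequency domain:
(1/3)Σ|X[k]|² = (1/3)(|1|² + |-0.5000+2.5981i|² + |-0.5000-2.5981i|²) = (1/3)·15.0000 = 5.0000

Both sides agree, confirming Parseval's theorem.

Σ|x[n]|² = (1/N)Σ|X[k]|² = 5.0000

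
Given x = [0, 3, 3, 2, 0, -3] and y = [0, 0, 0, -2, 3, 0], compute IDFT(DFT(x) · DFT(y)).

(x ⊛ y)[n] = Σ(m=0 to 5) x[m] · y[(n-m) mod 6]

Computing each output sample:
(x ⊛ y)[0] = 5
(x ⊛ y)[1] = 6
(x ⊛ y)[2] = 6
(x ⊛ y)[3] = -9
(x ⊛ y)[4] = -6
(x ⊛ y)[5] = 3

x ⊛ y = [5, 6, 6, -9, -6, 3]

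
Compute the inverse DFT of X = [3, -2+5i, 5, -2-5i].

x[n] = (1/4) Σ(k=0 to 3) X[k] · e^(2πikn/4)

Computing each x[n]:
x[0] = 1
x[1] = -3
x[2] = 3
x[3] = 2

x = [1, -3, 3, 2]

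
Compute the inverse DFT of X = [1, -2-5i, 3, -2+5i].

x[n] = (1/4) Σ(k=0 to 3) X[k] · e^(2πikn/4)

Computing each x[n]:
x[0] = 0
x[1] = 2
x[2] = 2
x[3] = -3

x = [0, 2, 2, -3]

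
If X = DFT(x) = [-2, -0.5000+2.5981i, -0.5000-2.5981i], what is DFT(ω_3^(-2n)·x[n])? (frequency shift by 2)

Modulation property: DFT(ω_3^(-2n)·x[n]) = X[(k-2) mod 3], so circularly shift X by 2 positions.

X[k-2] = [-0.5000+2.5981i, -0.5000-2.5981i, -2]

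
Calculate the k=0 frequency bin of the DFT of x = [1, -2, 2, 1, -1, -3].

X[0] = Σ(n=0 to 5) x[n] · ω_6^0 = Σ x[n]
= (1) + (-2) + (2) + (1) + (-1) + (-3)

X[0] = -2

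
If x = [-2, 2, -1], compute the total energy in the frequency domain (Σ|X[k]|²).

Parseval: Σ|x[n]|² = (1/N)Σ|X[k]|², so Σ|X[k]|² = N·Σ|x[n]|² = 3·9.0000

Σ|X[k]|² = N·Σ|x[n]|² = 3·9.0000 = 27.0000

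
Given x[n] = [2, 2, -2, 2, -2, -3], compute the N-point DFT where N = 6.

X[k] = Σ(n=0 to 5) x[n] · ω_6^(nk)
where ω_6 = e^(-2πi/6)

Computing each X[k]:
X[0] = -1
X[1] = 1.5000-4.3301i
X[2] = 6.5000-4.3301i
X[3] = -3
X[4] = 6.5000+4.3301i
X[5] = 1.5000+4.3301i

X = [-1, 1.5000-4.3301i, 6.5000-4.3301i, -3, 6.5000+4.3301i, 1.5000+4.3301i]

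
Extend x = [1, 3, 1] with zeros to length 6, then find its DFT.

Original 3-point DFT: [5, -1.0000-1.7321i, -1.0000+1.7321i]
Zero-padded 6-point DFT provides frequency interpolation.

DFT_6([x, 0, ...]) = [5, 2.0000-3.4641i, -1.0000-1.7321i, -1, -1.0000+1.7321i, 2.0000+3.4641i]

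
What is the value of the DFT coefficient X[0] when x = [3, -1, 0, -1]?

X[0] = Σ(n=0 to 3) x[n] · ω_4^0 = Σ x[n]
= (3) + (-1) + (0) + (-1)

X[0] = 1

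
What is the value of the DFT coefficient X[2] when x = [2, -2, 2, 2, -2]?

X[2] = Σ(n=0 to 4) x[n] · ω_5^(2n) where ω_5 = e^(-2πi/5)
= (2)·ω_5^0 + (-2)·ω_5^2 + (2)·ω_5^4 + (2)·ω_5^6 + (-2)·ω_5^8

X[2] = 6.4721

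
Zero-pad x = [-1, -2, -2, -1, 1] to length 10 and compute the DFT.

Original 5-point DFT: [-5, 1.1180+3.4410i, -1.1180+0.8123i, -1.1180-0.8123i, 1.1180-3.4410i]
Zero-padded 10-point DFT provides frequency interpolation.

DFT_10([x, 0, ...]) = [-5, -3.7361+3.4410i, 1.1180+3.4410i, 0.7361-0.8123i, -1.1180+0.8123i, 1, -1.1180-0.8123i, 0.7361+0.8123i, 1.1180-3.4410i, -3.7361-3.4410i]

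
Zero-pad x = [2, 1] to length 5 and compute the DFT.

Original 2-point DFT: [3, 1]
Zero-padded 5-point DFT provides frequency interpolation.

DFT_5([x, 0, ...]) = [3, 2.3090-0.9511i, 1.1910-0.5878i, 1.1910+0.5878i, 2.3090+0.9511i]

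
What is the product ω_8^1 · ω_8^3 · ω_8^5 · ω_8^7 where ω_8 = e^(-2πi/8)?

The primitive 8th roots of unity are ω_8^k for k coprime to 8: k ∈ {1, 3, 5, 7}
Their product equals the constant term of the cyclotomic polynomial Φ_8(x) up to sign.
For n ≥ 3, the product of all primitive nth roots of unity is 1. (For n=1 it is 1; for n=2 it is -1.)

1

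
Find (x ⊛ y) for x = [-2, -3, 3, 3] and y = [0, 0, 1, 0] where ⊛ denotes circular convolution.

(x ⊛ y)[n] = Σ(m=0 to 3) x[m] · y[(n-m) mod 4]

Computing each output sample:
(x ⊛ y)[0] = 3
(x ⊛ y)[1] = 3
(x ⊛ y)[2] = -2
(x ⊛ y)[3] = -3

x ⊛ y = [3, 3, -2, -3]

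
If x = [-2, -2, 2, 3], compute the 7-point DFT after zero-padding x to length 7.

Original 4-point DFT: [1, -4+5i, -1, -4-5i]
Zero-padded 7-point DFT provides frequency interpolation.

DFT_7([x, 0, ...]) = [1, -6.3949-1.6878i, -1.4864+5.1631i, 0.3814-0.4934i, 0.3814+0.4934i, -1.4864-5.1631i, -6.3949+1.6878i]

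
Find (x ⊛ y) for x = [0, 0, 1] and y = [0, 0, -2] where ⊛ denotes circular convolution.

(x ⊛ y)[n] = Σ(m=0 to 2) x[m] · y[(n-m) mod 3]

Computing each output sample:
(x ⊛ y)[0] = 0
(x ⊛ y)[1] = -2
(x ⊛ y)[2] = 0

x ⊛ y = [0, -2, 0]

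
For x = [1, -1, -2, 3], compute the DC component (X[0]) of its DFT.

X[0] = Σ(n=0 to 3) x[n] · ω_4^0 = Σ x[n]
= (1) + (-1) + (-2) + (3)

X[0] = 1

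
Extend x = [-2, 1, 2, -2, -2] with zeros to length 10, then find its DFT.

Original 5-point DFT: [-3, -2.3090-5.2043i, -1.1910+2.0409i, -1.1910-2.0409i, -2.3090+5.2043i]
Zero-padded 10-point DFT provides frequency interpolation.

DFT_10([x, 0, ...]) = [-3, 1.6631+0.5878i, -2.3090-5.2043i, -6.1631+0.9511i, -1.1910+2.0409i, -1, -1.1910-2.0409i, -6.1631-0.9511i, -2.3090+5.2043i, 1.6631-0.5878i]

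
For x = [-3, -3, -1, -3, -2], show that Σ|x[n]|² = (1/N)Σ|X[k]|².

Time domain:
Σ|x[n]|² = |-3|² + |-3|² + |-1|² + |-3|² + |-2|² = 32.0000

Frequency domain:
(1/5)Σ|X[k]|² = (1/5)(|-12|² + |-1.3090-0.2245i|² + |-0.1910+2.4899i|² + |-0.1910-2.4899i|² + |-1.3090+0.2245i|²) = (1/5)·160.0000 = 32.0000

Both sides agree, confirming Parseval's theorem.

Σ|x[n]|² = (1/N)Σ|X[k]|² = 32.0000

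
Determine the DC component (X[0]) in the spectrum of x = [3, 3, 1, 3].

X[0] = Σ(n=0 to 3) x[n] · ω_4^0 = Σ x[n]
= (3) + (3) + (1) + (3)

X[0] = 10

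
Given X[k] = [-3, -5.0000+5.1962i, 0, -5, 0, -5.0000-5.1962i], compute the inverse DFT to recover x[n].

x[n] = (1/6) Σ(k=0 to 5) X[k] · e^(2πikn/6)

Computing each x[n]:
x[0] = -3
x[1] = -2
x[2] = -2
x[3] = 2
x[4] = 1
x[5] = 1

x = [-3, -2, -2, 2, 1, 1]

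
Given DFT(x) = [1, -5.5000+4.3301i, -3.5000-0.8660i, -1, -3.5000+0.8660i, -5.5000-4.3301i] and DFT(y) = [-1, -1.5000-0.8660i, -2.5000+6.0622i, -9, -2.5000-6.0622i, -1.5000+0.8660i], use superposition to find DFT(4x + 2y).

By linearity: DFT(4x + 2y) = 4·DFT(x) + 2·DFT(y)
= 4·[1, -5.5000+4.3301i, -3.5000-0.8660i, -1, -3.5000+0.8660i, -5.5000-4.3301i] + 2·[-1, -1.5000-0.8660i, -2.5000+6.0622i, -9, -2.5000-6.0622i, -1.5000+0.8660i]

Computing element-wise:
Z[0] = 4·(1) + 2·(-1) = 2
Z[1] = 4·(-5.5000+4.3301i) + 2·(-1.5000-0.8660i) = -25.0000+15.5884i
Z[2] = 4·(-3.5000-0.8660i) + 2·(-2.5000+6.0622i) = -19.0000+8.6604i
Z[3] = 4·(-1) + 2·(-9) = -22
Z[4] = 4·(-3.5000+0.8660i) + 2·(-2.5000-6.0622i) = -19.0000-8.6604i
Z[5] = 4·(-5.5000-4.3301i) + 2·(-1.5000+0.8660i) = -25.0000-15.5884i

DFT(4x + 2y) = 4·X + 2·Y = [2, -25.0000+15.5884i, -19.0000+8.6604i, -22, -19.0000-8.6604i, -25.0000-15.5884i]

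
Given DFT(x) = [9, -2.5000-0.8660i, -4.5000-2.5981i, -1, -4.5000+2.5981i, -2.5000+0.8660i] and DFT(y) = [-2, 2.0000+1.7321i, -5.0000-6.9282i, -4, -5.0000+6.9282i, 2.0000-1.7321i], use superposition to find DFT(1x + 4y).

By linearity: DFT(1x + 4y) = 1·DFT(x) + 4·DFT(y)
= 1·[9, -2.5000-0.8660i, -4.5000-2.5981i, -1, -4.5000+2.5981i, -2.5000+0.8660i] + 4·[-2, 2.0000+1.7321i, -5.0000-6.9282i, -4, -5.0000+6.9282i, 2.0000-1.7321i]

Computing element-wise:
Z[0] = 1·(9) + 4·(-2) = 1
Z[1] = 1·(-2.5000-0.8660i) + 4·(2.0000+1.7321i) = 5.5000+6.0624i
Z[2] = 1·(-4.5000-2.5981i) + 4·(-5.0000-6.9282i) = -24.5000-30.3109i
Z[3] = 1·(-1) + 4·(-4) = -17
Z[4] = 1·(-4.5000+2.5981i) + 4·(-5.0000+6.9282i) = -24.5000+30.3109i
Z[5] = 1·(-2.5000+0.8660i) + 4·(2.0000-1.7321i) = 5.5000-6.0624i

DFT(1x + 4y) = 1·X + 4·Y = [1, 5.5000+6.0624i, -24.5000-30.3109i, -17, -24.5000+30.3109i, 5.5000-6.0624i]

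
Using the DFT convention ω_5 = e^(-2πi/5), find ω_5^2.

ω_5^2 = e^(-2πi·2/5)
= cos(-2π·2/5) + i·sin(-2π·2/5)
= cos(-4π/5) + i·sin(-4π/5)

ω_5^2 = cos(-4π/5) + i·sin(-4π/5) = -0.8090-0.5878i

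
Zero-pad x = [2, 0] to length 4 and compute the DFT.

Original 2-point DFT: [2, 2]
Zero-padded 4-point DFT provides frequency interpolation.

DFT_4([x, 0, ...]) = [2, 2, 2, 2]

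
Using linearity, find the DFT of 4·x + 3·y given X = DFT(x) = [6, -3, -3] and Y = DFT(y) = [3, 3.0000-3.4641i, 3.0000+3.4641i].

By linearity: DFT(4x + 3y) = 4·DFT(x) + 3·DFT(y)
= 4·[6, -3, -3] + 3·[3, 3.0000-3.4641i, 3.0000+3.4641i]

Computing element-wise:
Z[0] = 4·(6) + 3·(3) = 33
Z[1] = 4·(-3) + 3·(3.0000-3.4641i) = -3.0000-10.3923i
Z[2] = 4·(-3) + 3·(3.0000+3.4641i) = -3.0000+10.3923i

DFT(4x + 3y) = 4·X + 3·Y = [33, -3.0000-10.3923i, -3.0000+10.3923i]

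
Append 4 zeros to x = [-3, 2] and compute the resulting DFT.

Original 2-point DFT: [-1, -5]
Zero-padded 6-point DFT provides frequency interpolation.

DFT_6([x, 0, ...]) = [-1, -2.0000-1.7321i, -4.0000-1.7321i, -5, -4.0000+1.7321i, -2.0000+1.7321i]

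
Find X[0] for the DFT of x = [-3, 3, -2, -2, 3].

X[0] = Σ(n=0 to 4) x[n] · ω_5^0 = Σ x[n]
= (-3) + (3) + (-2) + (-2) + (3)

X[0] = -1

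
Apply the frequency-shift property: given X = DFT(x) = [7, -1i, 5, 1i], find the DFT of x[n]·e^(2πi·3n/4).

Modulation property: DFT(ω_4^(-3n)·x[n]) = X[(k-3) mod 4], so circularly shift X by 3 positions.

X[k-3] = [-1i, 5, 1i, 7]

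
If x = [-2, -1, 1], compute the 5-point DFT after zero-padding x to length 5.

Original 3-point DFT: [-2, -2.0000+1.7321i, -2.0000-1.7321i]
Zero-padded 5-point DFT provides frequency interpolation.

DFT_5([x, 0, ...]) = [-2, -3.1180+0.3633i, -0.8820+1.5388i, -0.8820-1.5388i, -3.1180-0.3633i]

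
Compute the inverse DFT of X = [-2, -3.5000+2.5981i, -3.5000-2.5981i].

x[n] = (1/3) Σ(k=0 to 2) X[k] · e^(2πikn/3)

Computing each x[n]:
x[0] = -3
x[1] = -1
x[2] = 2

x = [-3, -1, 2]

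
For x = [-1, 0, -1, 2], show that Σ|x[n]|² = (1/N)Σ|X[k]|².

Time domain:
Σ|x[n]|² = |-1|² + |0|² + |-1|² + |2|² = 6.0000

Frequency domain:
(1/4)Σ|X[k]|² = (1/4)(|0|² + |2i|² + |-4|² + |-2i|²) = (1/4)·24.0000 = 6.0000

Both sides agree, confirming Parseval's theorem.

Σ|x[n]|² = (1/N)Σ|X[k]|² = 6.0000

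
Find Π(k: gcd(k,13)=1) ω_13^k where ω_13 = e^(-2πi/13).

The primitive 13th roots of unity are ω_13^k for k coprime to 13: k ∈ {1, 2, 3, 4, 5, 6, 7, 8, 9, 10, 11, 12}
Their product equals the constant term of the cyclotomic polynomial Φ_13(x) up to sign.
For n ≥ 3, the product of all primitive nth roots of unity is 1. (For n=1 it is 1; for n=2 it is -1.)

1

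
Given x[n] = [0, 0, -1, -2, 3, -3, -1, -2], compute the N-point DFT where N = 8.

X[k] = Σ(n=0 to 7) x[n] · ω_8^(nk)
where ω_8 = e^(-2πi/8)

Computing each X[k]:
X[0] = -6
X[1] = -0.8787-2.1213i
X[2] = 5-1i
X[3] = -5.1213-2.1213i
X[4] = 8
X[5] = -5.1213+2.1213i
X[6] = 5+1i
X[7] = -0.8787+2.1213i

X = [-6, -0.8787-2.1213i, 5-1i, -5.1213-2.1213i, 8, -5.1213+2.1213i, 5+1i, -0.8787+2.1213i]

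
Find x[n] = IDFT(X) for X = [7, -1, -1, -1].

x[n] = (1/4) Σ(k=0 to 3) X[k] · e^(2πikn/4)

Computing each x[n]:
x[0] = 1
x[1] = 2
x[2] = 2
x[3] = 2

x = [1, 2, 2, 2]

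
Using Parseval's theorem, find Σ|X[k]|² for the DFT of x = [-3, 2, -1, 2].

Parseval: Σ|x[n]|² = (1/N)Σ|X[k]|², so Σ|X[k]|² = N·Σ|x[n]|² = 4·18.0000

Σ|X[k]|² = N·Σ|x[n]|² = 4·18.0000 = 72.0000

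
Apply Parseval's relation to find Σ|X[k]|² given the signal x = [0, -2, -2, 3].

Parseval: Σ|x[n]|² = (1/N)Σ|X[k]|², so Σ|X[k]|² = N·Σ|x[n]|² = 4·17.0000

Σ|X[k]|² = N·Σ|x[n]|² = 4·17.0000 = 68.0000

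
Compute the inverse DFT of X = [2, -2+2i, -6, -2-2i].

x[n] = (1/4) Σ(k=0 to 3) X[k] · e^(2πikn/4)

Computing each x[n]:
x[0] = -2
x[1] = 1
x[2] = 0
x[3] = 3

x = [-2, 1, 0, 3]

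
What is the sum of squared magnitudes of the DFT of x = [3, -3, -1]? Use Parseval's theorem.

Parseval: Σ|x[n]|² = (1/N)Σ|X[k]|², so Σ|X[k]|² = N·Σ|x[n]|² = 3·19.0000

Σ|X[k]|² = N·Σ|x[n]|² = 3·19.0000 = 57.0000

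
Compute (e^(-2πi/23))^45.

Since ω_23^23 = 1, powers reduce modulo 23.
45 mod 23 = 22
So ω_23^45 = ω_23^22 = e^(-2πi·22/23)

ω_23^45 = ω_23^22 = 0.9629+0.2698i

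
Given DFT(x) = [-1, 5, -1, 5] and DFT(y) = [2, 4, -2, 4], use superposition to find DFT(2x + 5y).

By linearity: DFT(2x + 5y) = 2·DFT(x) + 5·DFT(y)
= 2·[-1, 5, -1, 5] + 5·[2, 4, -2, 4]

Computing element-wise:
Z[0] = 2·(-1) + 5·(2) = 8
Z[1] = 2·(5) + 5·(4) = 30
Z[2] = 2·(-1) + 5·(-2) = -12
Z[3] = 2·(5) + 5·(4) = 30

DFT(2x + 5y) = 2·X + 5·Y = [8, 30, -12, 30]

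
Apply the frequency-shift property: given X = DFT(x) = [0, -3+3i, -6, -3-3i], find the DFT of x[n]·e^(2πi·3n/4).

Modulation property: DFT(ω_4^(-3n)·x[n]) = X[(k-3) mod 4], so circularly shift X by 3 positions.

X[k-3] = [-3+3i, -6, -3-3i, 0]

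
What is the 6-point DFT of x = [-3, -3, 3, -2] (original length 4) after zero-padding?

Original 4-point DFT: [-5, -6+1i, 5, -6-1i]
Zero-padded 6-point DFT provides frequency interpolation.

DFT_6([x, 0, ...]) = [-5, -4, -5.0000+5.1962i, 5, -5.0000-5.1962i, -4]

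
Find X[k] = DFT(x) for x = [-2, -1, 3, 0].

X[k] = Σ(n=0 to 3) x[n] · ω_4^(nk)
where ω_4 = e^(-2πi/4)

Computing each X[k]:
X[0] = 0
X[1] = -5+1i
X[2] = 2
X[3] = -5-1i

X = [0, -5+1i, 2, -5-1i]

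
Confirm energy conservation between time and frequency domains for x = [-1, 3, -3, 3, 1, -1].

Time domain:
Σ|x[n]|² = |-1|² + |3|² + |-3|² + |3|² + |1|² + |-1|² = 30.0000

Frequency domain:
(1/6)Σ|X[k]|² = (1/6)(|2|² + |-2|² + |2.0000-6.9282i|² + |-8|² + |2.0000+6.9282i|² + |-2|²) = (1/6)·180.0000 = 30.0000

Both sides agree, confirming Parseval's theorem.

Σ|x[n]|² = (1/N)Σ|X[k]|² = 30.0000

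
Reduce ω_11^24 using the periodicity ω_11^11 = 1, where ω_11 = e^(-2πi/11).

Since ω_11^11 = 1, powers reduce modulo 11.
24 mod 11 = 2
So ω_11^24 = ω_11^2 = e^(-2πi·2/11)

ω_11^24 = ω_11^2 = 0.4154-0.9096i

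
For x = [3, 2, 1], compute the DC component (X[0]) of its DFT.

X[0] = Σ(n=0 to 2) x[n] · ω_3^0 = Σ x[n]
= (3) + (2) + (1)

X[0] = 6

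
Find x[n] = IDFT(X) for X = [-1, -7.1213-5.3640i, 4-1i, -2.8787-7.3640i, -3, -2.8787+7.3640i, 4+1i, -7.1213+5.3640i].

x[n] = (1/8) Σ(k=0 to 7) X[k] · e^(2πikn/8)

Computing each x[n]:
x[0] = -2
x[1] = 2
x[2] = -2
x[3] = 3
x[4] = 3
x[5] = -1
x[6] = -1
x[7] = -3

x = [-2, 2, -2, 3, 3, -1, -1, -3]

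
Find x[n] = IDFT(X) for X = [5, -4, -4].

x[n] = (1/3) Σ(k=0 to 2) X[k] · e^(2πikn/3)

Computing each x[n]:
x[0] = -1
x[1] = 3
x[2] = 3

x = [-1, 3, 3]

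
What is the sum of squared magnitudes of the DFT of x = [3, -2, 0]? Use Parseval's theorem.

Parseval: Σ|x[n]|² = (1/N)Σ|X[k]|², so Σ|X[k]|² = N·Σ|x[n]|² = 3·13.0000

Σ|X[k]|² = N·Σ|x[n]|² = 3·13.0000 = 39.0000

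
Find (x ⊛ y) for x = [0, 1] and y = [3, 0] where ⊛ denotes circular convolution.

(x ⊛ y)[n] = Σ(m=0 to 1) x[m] · y[(n-m) mod 2]

Computing each output sample:
(x ⊛ y)[0] = 0
(x ⊛ y)[1] = 3

x ⊛ y = [0, 3]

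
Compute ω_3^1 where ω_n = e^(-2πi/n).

ω_3^1 = e^(-2πi·1/3)
= cos(-2π·1/3) + i·sin(-2π·1/3)
= cos(-2π/3) + i·sin(-2π/3)

ω_3^1 = cos(-2π/3) + i·sin(-2π/3) = -0.5000-0.8660i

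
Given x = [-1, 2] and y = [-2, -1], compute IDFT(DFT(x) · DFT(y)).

(x ⊛ y)[n] = Σ(m=0 to 1) x[m] · y[(n-m) mod 2]

Computing each output sample:
(x ⊛ y)[0] = 0
(x ⊛ y)[1] = -3

x ⊛ y = [0, -3]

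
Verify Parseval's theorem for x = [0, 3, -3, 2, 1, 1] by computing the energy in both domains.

Time domain:
Σ|x[n]|² = |0|² + |3|² + |-3|² + |2|² + |1|² + |1|² = 24.0000

Frequency domain:
(1/6)Σ|X[k]|² = (1/6)(|4|² + |1.0000+1.7321i|² + |1.0000-5.1962i|² + |-8|² + |1.0000+5.1962i|² + |1.0000-1.7321i|²) = (1/6)·144.0000 = 24.0000

Both sides agree, confirming Parseval's theorem.

Σ|x[n]|² = (1/N)Σ|X[k]|² = 24.0000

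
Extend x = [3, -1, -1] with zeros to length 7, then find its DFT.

Original 3-point DFT: [1, 4, 4]
Zero-padded 7-point DFT provides frequency interpolation.

DFT_7([x, 0, ...]) = [1, 2.5990+1.7568i, 4.1235+0.5410i, 3.2775-0.3479i, 3.2775+0.3479i, 4.1235-0.5410i, 2.5990-1.7568i]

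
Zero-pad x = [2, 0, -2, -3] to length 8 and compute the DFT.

Original 4-point DFT: [-3, 4-3i, 3, 4+3i]
Zero-padded 8-point DFT provides frequency interpolation.

DFT_8([x, 0, ...]) = [-3, 4.1213+4.1213i, 4-3i, -0.1213+0.1213i, 3, -0.1213-0.1213i, 4+3i, 4.1213-4.1213i]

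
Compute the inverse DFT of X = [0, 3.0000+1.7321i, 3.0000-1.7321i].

x[n] = (1/3) Σ(k=0 to 2) X[k] · e^(2πikn/3)

Computing each x[n]:
x[0] = 2
x[1] = -2
x[2] = 0

x = [2, -2, 0]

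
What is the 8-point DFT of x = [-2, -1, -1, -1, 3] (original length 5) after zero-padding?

Original 5-point DFT: [-2, 0.2361+3.8042i, -4.2361+2.3511i, -4.2361-2.3511i, 0.2361-3.8042i]
Zero-padded 8-point DFT provides frequency interpolation.

DFT_8([x, 0, ...]) = [-2, -5.0000+2.4142i, 2, -5.0000+0.4142i, 2, -5.0000-0.4142i, 2, -5.0000-2.4142i]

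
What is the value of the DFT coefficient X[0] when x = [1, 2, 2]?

X[0] = Σ(n=0 to 2) x[n] · ω_3^0 = Σ x[n]
= (1) + (2) + (2)

X[0] = 5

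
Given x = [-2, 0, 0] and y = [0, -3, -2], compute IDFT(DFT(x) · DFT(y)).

(x ⊛ y)[n] = Σ(m=0 to 2) x[m] · y[(n-m) mod 3]

Computing each output sample:
(x ⊛ y)[0] = 0
(x ⊛ y)[1] = 6
(x ⊛ y)[2] = 4

x ⊛ y = [0, 6, 4]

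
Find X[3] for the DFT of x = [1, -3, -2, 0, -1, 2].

X[3] = Σ(n=0 to 5) x[n] · ω_6^(3n) where ω_6 = e^(-2πi/6)
= (1)·ω_6^0 + (-3)·ω_6^3 + (-2)·ω_6^6 + (0)·ω_6^9 + (-1)·ω_6^12 + (2)·ω_6^15

X[3] = -1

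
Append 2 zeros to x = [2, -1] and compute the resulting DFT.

Original 2-point DFT: [1, 3]
Zero-padded 4-point DFT provides frequency interpolation.

DFT_4([x, 0, ...]) = [1, 2+1i, 3, 2-1i]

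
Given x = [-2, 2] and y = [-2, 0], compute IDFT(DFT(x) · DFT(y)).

(x ⊛ y)[n] = Σ(m=0 to 1) x[m] · y[(n-m) mod 2]

Computing each output sample:
(x ⊛ y)[0] = 4
(x ⊛ y)[1] = -4

x ⊛ y = [4, -4]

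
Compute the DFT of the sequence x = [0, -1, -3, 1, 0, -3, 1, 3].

X[k] = Σ(n=0 to 7) x[n] · ω_8^(nk)
where ω_8 = e^(-2πi/8)

Computing each X[k]:
X[0] = -2
X[1] = 2.8284+4.0000i
X[2] = 2+8i
X[3] = -2.8284-4.0000i
X[4] = -2
X[5] = -2.8284+4.0000i
X[6] = 2-8i
X[7] = 2.8284-4.0000i

X = [-2, 2.8284+4.0000i, 2+8i, -2.8284-4.0000i, -2, -2.8284+4.0000i, 2-8i, 2.8284-4.0000i]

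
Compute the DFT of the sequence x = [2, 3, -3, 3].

X[k] = Σ(n=0 to 3) x[n] · ω_4^(nk)
where ω_4 = e^(-2πi/4)

Computing each X[k]:
X[0] = 5
X[1] = 5
X[2] = -7
X[3] = 5

X = [5, 5, -7, 5]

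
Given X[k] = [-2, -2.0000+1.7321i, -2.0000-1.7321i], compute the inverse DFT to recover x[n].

x[n] = (1/3) Σ(k=0 to 2) X[k] · e^(2πikn/3)

Computing each x[n]:
x[0] = -2
x[1] = -1
x[2] = 1

x = [-2, -1, 1]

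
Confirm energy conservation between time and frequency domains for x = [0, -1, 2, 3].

Time domain:
Σ|x[n]|² = |0|² + |-1|² + |2|² + |3|² = 14.0000

Frequency domain:
(1/4)Σ|X[k]|² = (1/4)(|4|² + |-2+4i|² + |0|² + |-2-4i|²) = (1/4)·56.0000 = 14.0000

Both sides agree, confirming Parseval's theorem.

Σ|x[n]|² = (1/N)Σ|X[k]|² = 14.0000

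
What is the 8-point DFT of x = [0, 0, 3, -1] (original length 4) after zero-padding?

Original 4-point DFT: [2, -3-1i, 4, -3+1i]
Zero-padded 8-point DFT provides frequency interpolation.

DFT_8([x, 0, ...]) = [2, 0.7071-2.2929i, -3-1i, -0.7071+3.7071i, 4, -0.7071-3.7071i, -3+1i, 0.7071+2.2929i]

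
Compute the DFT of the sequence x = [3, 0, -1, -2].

X[k] = Σ(n=0 to 3) x[n] · ω_4^(nk)
where ω_4 = e^(-2πi/4)

Computing each X[k]:
X[0] = 0
X[1] = 4-2i
X[2] = 4
X[3] = 4+2i

X = [0, 4-2i, 4, 4+2i]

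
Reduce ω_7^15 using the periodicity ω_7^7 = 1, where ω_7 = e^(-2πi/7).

Since ω_7^7 = 1, powers reduce modulo 7.
15 mod 7 = 1
So ω_7^15 = ω_7^1 = e^(-2πi·1/7)

ω_7^15 = ω_7^1 = 0.6235-0.7818i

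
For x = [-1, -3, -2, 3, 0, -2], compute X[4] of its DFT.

X[4] = Σ(n=0 to 5) x[n] · ω_6^(4n) where ω_6 = e^(-2πi/6)
= (-1)·ω_6^0 + (-3)·ω_6^4 + (-2)·ω_6^8 + (3)·ω_6^12 + (0)·ω_6^16 + (-2)·ω_6^20

X[4] = 5.5000+0.8660i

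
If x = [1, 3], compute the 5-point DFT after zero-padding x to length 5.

Original 2-point DFT: [4, -2]
Zero-padded 5-point DFT provides frequency interpolation.

DFT_5([x, 0, ...]) = [4, 1.9271-2.8532i, -1.4271-1.7634i, -1.4271+1.7634i, 1.9271+2.8532i]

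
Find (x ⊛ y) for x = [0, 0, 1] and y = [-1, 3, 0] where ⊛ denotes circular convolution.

(x ⊛ y)[n] = Σ(m=0 to 2) x[m] · y[(n-m) mod 3]

Computing each output sample:
(x ⊛ y)[0] = 3
(x ⊛ y)[1] = 0
(x ⊛ y)[2] = -1

x ⊛ y = [3, 0, -1]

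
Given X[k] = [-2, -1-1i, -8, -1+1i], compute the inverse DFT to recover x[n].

x[n] = (1/4) Σ(k=0 to 3) X[k] · e^(2πikn/4)

Computing each x[n]:
x[0] = -3
x[1] = 2
x[2] = -2
x[3] = 1

x = [-3, 2, -2, 1]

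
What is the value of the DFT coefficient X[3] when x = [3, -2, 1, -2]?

X[3] = Σ(n=0 to 3) x[n] · ω_4^(3n) where ω_4 = e^(-2πi/4)
= (3)·ω_4^0 + (-2)·ω_4^3 + (1)·ω_4^6 + (-2)·ω_4^9

X[3] = 2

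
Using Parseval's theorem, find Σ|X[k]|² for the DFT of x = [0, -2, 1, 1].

Parseval: Σ|x[n]|² = (1/N)Σ|X[k]|², so Σ|X[k]|² = N·Σ|x[n]|² = 4·6.0000

Σ|X[k]|² = N·Σ|x[n]|² = 4·6.0000 = 24.0000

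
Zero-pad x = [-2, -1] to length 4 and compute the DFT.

Original 2-point DFT: [-3, -1]
Zero-padded 4-point DFT provides frequency interpolation.

DFT_4([x, 0, ...]) = [-3, -2+1i, -1, -2-1i]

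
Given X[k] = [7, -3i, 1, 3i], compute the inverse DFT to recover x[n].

x[n] = (1/4) Σ(k=0 to 3) X[k] · e^(2πikn/4)

Computing each x[n]:
x[0] = 2
x[1] = 3
x[2] = 2
x[3] = 0

x = [2, 3, 2, 0]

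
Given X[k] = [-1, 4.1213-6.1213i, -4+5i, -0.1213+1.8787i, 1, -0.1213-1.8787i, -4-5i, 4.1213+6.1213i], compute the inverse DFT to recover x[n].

x[n] = (1/8) Σ(k=0 to 7) X[k] · e^(2πikn/8)

Computing each x[n]:
x[0] = 0
x[1] = 0
x[2] = 3
x[3] = 1
x[4] = -2
x[5] = -3
x[6] = -1
x[7] = 1

x = [0, 0, 3, 1, -2, -3, -1, 1]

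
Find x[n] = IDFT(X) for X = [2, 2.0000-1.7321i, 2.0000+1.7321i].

x[n] = (1/3) Σ(k=0 to 2) X[k] · e^(2πikn/3)

Computing each x[n]:
x[0] = 2
x[1] = 1
x[2] = -1

x = [2, 1, -1]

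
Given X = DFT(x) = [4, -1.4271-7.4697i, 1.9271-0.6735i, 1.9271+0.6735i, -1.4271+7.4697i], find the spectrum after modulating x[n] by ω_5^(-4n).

Modulation property: DFT(ω_5^(-4n)·x[n]) = X[(k-4) mod 5], so circularly shift X by 4 positions.

X[k-4] = [-1.4271-7.4697i, 1.9271-0.6735i, 1.9271+0.6735i, -1.4271+7.4697i, 4]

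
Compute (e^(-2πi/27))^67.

Since ω_27^27 = 1, powers reduce modulo 27.
67 mod 27 = 13
So ω_27^67 = ω_27^13 = e^(-2πi·13/27)

ω_27^67 = ω_27^13 = -0.9932-0.1161i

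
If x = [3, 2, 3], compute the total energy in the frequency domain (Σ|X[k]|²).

Parseval: Σ|x[n]|² = (1/N)Σ|X[k]|², so Σ|X[k]|² = N·Σ|x[n]|² = 3·22.0000

Σ|X[k]|² = N·Σ|x[n]|² = 3·22.0000 = 66.0000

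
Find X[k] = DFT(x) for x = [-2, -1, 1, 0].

X[k] = Σ(n=0 to 3) x[n] · ω_4^(nk)
where ω_4 = e^(-2πi/4)

Computing each X[k]:
X[0] = -2
X[1] = -3+1i
X[2] = 0
X[3] = -3-1i

X = [-2, -3+1i, 0, -3-1i]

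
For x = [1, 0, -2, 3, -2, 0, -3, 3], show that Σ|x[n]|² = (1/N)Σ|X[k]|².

Time domain:
Σ|x[n]|² = |1|² + |0|² + |-2|² + |3|² + |-2|² + |0|² + |-3|² + |3|² = 36.0000

Frequency domain:
(1/8)Σ|X[k]|² = (1/8)(|0|² + |3-1i|² + |4+6i|² + |3+1i|² + |-12|² + |3-1i|² + |4-6i|² + |3+1i|²) = (1/8)·288.0000 = 36.0000

Both sides agree, confirming Parseval's theorem.

Σ|x[n]|² = (1/N)Σ|X[k]|² = 36.0000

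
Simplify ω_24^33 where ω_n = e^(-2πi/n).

Since ω_24^24 = 1, powers reduce modulo 24.
33 mod 24 = 9
So ω_24^33 = ω_24^9 = e^(-2πi·9/24)

ω_24^33 = ω_24^9 = -0.7071-0.7071i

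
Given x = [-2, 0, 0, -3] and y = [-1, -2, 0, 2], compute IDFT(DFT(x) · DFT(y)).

(x ⊛ y)[n] = Σ(m=0 to 3) x[m] · y[(n-m) mod 4]

Computing each output sample:
(x ⊛ y)[0] = 8
(x ⊛ y)[1] = 4
(x ⊛ y)[2] = -6
(x ⊛ y)[3] = -1

x ⊛ y = [8, 4, -6, -1]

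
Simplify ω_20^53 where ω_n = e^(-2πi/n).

Since ω_20^20 = 1, powers reduce modulo 20.
53 mod 20 = 13
So ω_20^53 = ω_20^13 = e^(-2πi·13/20)

ω_20^53 = ω_20^13 = -0.5878+0.8090i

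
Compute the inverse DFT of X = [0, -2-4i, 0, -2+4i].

x[n] = (1/4) Σ(k=0 to 3) X[k] · e^(2πikn/4)

Computing each x[n]:
x[0] = -1
x[1] = 2
x[2] = 1
x[3] = -2

x = [-1, 2, 1, -2]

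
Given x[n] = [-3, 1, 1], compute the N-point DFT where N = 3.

X[k] = Σ(n=0 to 2) x[n] · ω_3^(nk)
where ω_3 = e^(-2πi/3)

Computing each X[k]:
X[0] = -1
X[1] = -4
X[2] = -4

X = [-1, -4, -4]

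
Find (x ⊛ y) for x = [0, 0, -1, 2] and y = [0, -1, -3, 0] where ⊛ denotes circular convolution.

(x ⊛ y)[n] = Σ(m=0 to 3) x[m] · y[(n-m) mod 4]

Computing each output sample:
(x ⊛ y)[0] = 1
(x ⊛ y)[1] = -6
(x ⊛ y)[2] = 0
(x ⊛ y)[3] = 1

x ⊛ y = [1, -6, 0, 1]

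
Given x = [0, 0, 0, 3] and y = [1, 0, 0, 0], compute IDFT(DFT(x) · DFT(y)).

(x ⊛ y)[n] = Σ(m=0 to 3) x[m] · y[(n-m) mod 4]

Computing each output sample:
(x ⊛ y)[0] = 0
(x ⊛ y)[1] = 0
(x ⊛ y)[2] = 0
(x ⊛ y)[3] = 3

x ⊛ y = [0, 0, 0, 3]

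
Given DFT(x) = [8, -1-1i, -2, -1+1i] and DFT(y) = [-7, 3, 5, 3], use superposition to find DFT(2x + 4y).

By linearity: DFT(2x + 4y) = 2·DFT(x) + 4·DFT(y)
= 2·[8, -1-1i, -2, -1+1i] + 4·[-7, 3, 5, 3]

Computing element-wise:
Z[0] = 2·(8) + 4·(-7) = -12
Z[1] = 2·(-1-1i) + 4·(3) = 10-2i
Z[2] = 2·(-2) + 4·(5) = 16
Z[3] = 2·(-1+1i) + 4·(3) = 10+2i

DFT(2x + 4y) = 2·X + 4·Y = [-12, 10-2i, 16, 10+2i]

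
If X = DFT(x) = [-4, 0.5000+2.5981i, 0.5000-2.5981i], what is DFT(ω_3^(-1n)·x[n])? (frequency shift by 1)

Modulation property: DFT(ω_3^(-1n)·x[n]) = X[(k-1) mod 3], so circularly shift X by 1 positions.

X[k-1] = [0.5000-2.5981i, -4, 0.5000+2.5981i]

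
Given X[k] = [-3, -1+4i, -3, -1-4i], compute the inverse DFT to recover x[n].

x[n] = (1/4) Σ(k=0 to 3) X[k] · e^(2πikn/4)

Computing each x[n]:
x[0] = -2
x[1] = -2
x[2] = -1
x[3] = 2

x = [-2, -2, -1, 2]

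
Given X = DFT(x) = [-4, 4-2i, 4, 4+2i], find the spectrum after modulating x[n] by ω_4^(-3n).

Modulation property: DFT(ω_4^(-3n)·x[n]) = X[(k-3) mod 4], so circularly shift X by 3 positions.

X[k-3] = [4-2i, 4, 4+2i, -4]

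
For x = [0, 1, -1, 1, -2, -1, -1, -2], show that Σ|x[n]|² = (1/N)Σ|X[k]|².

Time domain:
Σ|x[n]|² = |0|² + |1|² + |-1|² + |1|² + |-2|² + |-1|² + |-1|² + |-2|² = 13.0000

Frequency domain:
(1/8)Σ|X[k]|² = (1/8)(|-5|² + |1.2929-3.5355i|² + |-1i|² + |2.7071-3.5355i|² + |-3|² + |2.7071+3.5355i|² + |1i|² + |1.2929+3.5355i|²) = (1/8)·104.0000 = 13.0000

Both sides agree, confirming Parseval's theorem.

Σ|x[n]|² = (1/N)Σ|X[k]|² = 13.0000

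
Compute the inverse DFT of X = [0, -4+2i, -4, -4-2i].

x[n] = (1/4) Σ(k=0 to 3) X[k] · e^(2πikn/4)

Computing each x[n]:
x[0] = -3
x[1] = 0
x[2] = 1
x[3] = 2

x = [-3, 0, 1, 2]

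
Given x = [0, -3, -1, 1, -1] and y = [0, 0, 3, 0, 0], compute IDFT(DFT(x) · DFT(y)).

(x ⊛ y)[n] = Σ(m=0 to 4) x[m] · y[(n-m) mod 5]

Computing each output sample:
(x ⊛ y)[0] = 3
(x ⊛ y)[1] = -3
(x ⊛ y)[2] = 0
(x ⊛ y)[3] = -9
(x ⊛ y)[4] = -3

x ⊛ y = [3, -3, 0, -9, -3]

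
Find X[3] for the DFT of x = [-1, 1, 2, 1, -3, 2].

X[3] = Σ(n=0 to 5) x[n] · ω_6^(3n) where ω_6 = e^(-2πi/6)
= (-1)·ω_6^0 + (1)·ω_6^3 + (2)·ω_6^6 + (1)·ω_6^9 + (-3)·ω_6^12 + (2)·ω_6^15

X[3] = -6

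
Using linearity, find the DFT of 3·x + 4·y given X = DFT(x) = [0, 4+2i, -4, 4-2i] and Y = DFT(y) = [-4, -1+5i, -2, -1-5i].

By linearity: DFT(3x + 4y) = 3·DFT(x) + 4·DFT(y)
= 3·[0, 4+2i, -4, 4-2i] + 4·[-4, -1+5i, -2, -1-5i]

Computing element-wise:
Z[0] = 3·(0) + 4·(-4) = -16
Z[1] = 3·(4+2i) + 4·(-1+5i) = 8+26i
Z[2] = 3·(-4) + 4·(-2) = -20
Z[3] = 3·(4-2i) + 4·(-1-5i) = 8-26i

DFT(3x + 4y) = 3·X + 4·Y = [-16, 8+26i, -20, 8-26i]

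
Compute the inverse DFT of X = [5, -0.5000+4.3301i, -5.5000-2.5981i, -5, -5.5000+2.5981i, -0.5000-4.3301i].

x[n] = (1/6) Σ(k=0 to 5) X[k] · e^(2πikn/6)

Computing each x[n]:
x[0] = -2
x[1] = 2
x[2] = -1
x[3] = 0
x[4] = 3
x[5] = 3

x = [-2, 2, -1, 0, 3, 3]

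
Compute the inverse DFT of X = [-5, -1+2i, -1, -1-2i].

x[n] = (1/4) Σ(k=0 to 3) X[k] · e^(2πikn/4)

Computing each x[n]:
x[0] = -2
x[1] = -2
x[2] = -1
x[3] = 0

x = [-2, -2, -1, 0]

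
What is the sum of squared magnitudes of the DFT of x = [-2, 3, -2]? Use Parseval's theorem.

Parseval: Σ|x[n]|² = (1/N)Σ|X[k]|², so Σ|X[k]|² = N·Σ|x[n]|² = 3·17.0000

Σ|X[k]|² = N·Σ|x[n]|² = 3·17.0000 = 51.0000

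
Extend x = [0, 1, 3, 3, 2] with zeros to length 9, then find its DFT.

Original 5-point DFT: [9, -3.9271+0.9511i, -0.5729+0.5878i, -0.5729-0.5878i, -3.9271-0.9511i]
Zero-padded 9-point DFT provides frequency interpolation.

DFT_9([x, 0, ...]) = [9, -2.0924-6.8793i, -2.6133+1.8728i, 0, 0.2057+0.9579i, 0.2057-0.9579i, 0, -2.6133-1.8728i, -2.0924+6.8793i]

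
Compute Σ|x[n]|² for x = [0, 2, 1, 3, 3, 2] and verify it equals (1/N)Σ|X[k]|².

Time domain:
Σ|x[n]|² = |0|² + |2|² + |1|² + |3|² + |3|² + |2|² = 27.0000

Frequency domain:
(1/6)Σ|X[k]|² = (1/6)(|11|² + |-3.0000+1.7321i|² + |-1.0000-1.7321i|² + |-3|² + |-1.0000+1.7321i|² + |-3.0000-1.7321i|²) = (1/6)·162.0000 = 27.0000

Both sides agree, confirming Parseval's theorem.

Σ|x[n]|² = (1/N)Σ|X[k]|² = 27.0000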